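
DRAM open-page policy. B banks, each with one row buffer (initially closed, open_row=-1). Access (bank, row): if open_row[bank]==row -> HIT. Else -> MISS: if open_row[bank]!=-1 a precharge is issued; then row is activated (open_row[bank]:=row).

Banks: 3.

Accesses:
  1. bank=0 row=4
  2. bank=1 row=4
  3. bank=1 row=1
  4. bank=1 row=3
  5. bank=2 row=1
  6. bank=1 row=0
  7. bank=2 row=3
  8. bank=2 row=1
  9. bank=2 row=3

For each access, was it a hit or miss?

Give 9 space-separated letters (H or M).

Answer: M M M M M M M M M

Derivation:
Acc 1: bank0 row4 -> MISS (open row4); precharges=0
Acc 2: bank1 row4 -> MISS (open row4); precharges=0
Acc 3: bank1 row1 -> MISS (open row1); precharges=1
Acc 4: bank1 row3 -> MISS (open row3); precharges=2
Acc 5: bank2 row1 -> MISS (open row1); precharges=2
Acc 6: bank1 row0 -> MISS (open row0); precharges=3
Acc 7: bank2 row3 -> MISS (open row3); precharges=4
Acc 8: bank2 row1 -> MISS (open row1); precharges=5
Acc 9: bank2 row3 -> MISS (open row3); precharges=6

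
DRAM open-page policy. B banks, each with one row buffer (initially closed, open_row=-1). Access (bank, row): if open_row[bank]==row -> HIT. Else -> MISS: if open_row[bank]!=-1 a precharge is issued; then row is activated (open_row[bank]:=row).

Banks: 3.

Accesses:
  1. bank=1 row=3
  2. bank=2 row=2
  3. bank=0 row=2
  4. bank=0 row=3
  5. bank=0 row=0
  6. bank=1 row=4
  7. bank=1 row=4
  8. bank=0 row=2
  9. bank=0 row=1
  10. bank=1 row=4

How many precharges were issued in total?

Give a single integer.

Answer: 5

Derivation:
Acc 1: bank1 row3 -> MISS (open row3); precharges=0
Acc 2: bank2 row2 -> MISS (open row2); precharges=0
Acc 3: bank0 row2 -> MISS (open row2); precharges=0
Acc 4: bank0 row3 -> MISS (open row3); precharges=1
Acc 5: bank0 row0 -> MISS (open row0); precharges=2
Acc 6: bank1 row4 -> MISS (open row4); precharges=3
Acc 7: bank1 row4 -> HIT
Acc 8: bank0 row2 -> MISS (open row2); precharges=4
Acc 9: bank0 row1 -> MISS (open row1); precharges=5
Acc 10: bank1 row4 -> HIT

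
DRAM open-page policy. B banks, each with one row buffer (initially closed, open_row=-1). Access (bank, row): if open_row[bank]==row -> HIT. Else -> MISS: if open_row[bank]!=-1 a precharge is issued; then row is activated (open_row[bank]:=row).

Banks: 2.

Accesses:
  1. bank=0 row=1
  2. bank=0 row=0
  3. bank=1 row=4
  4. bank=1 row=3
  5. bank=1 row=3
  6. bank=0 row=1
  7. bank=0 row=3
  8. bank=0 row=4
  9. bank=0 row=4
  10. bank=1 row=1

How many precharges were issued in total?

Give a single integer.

Answer: 6

Derivation:
Acc 1: bank0 row1 -> MISS (open row1); precharges=0
Acc 2: bank0 row0 -> MISS (open row0); precharges=1
Acc 3: bank1 row4 -> MISS (open row4); precharges=1
Acc 4: bank1 row3 -> MISS (open row3); precharges=2
Acc 5: bank1 row3 -> HIT
Acc 6: bank0 row1 -> MISS (open row1); precharges=3
Acc 7: bank0 row3 -> MISS (open row3); precharges=4
Acc 8: bank0 row4 -> MISS (open row4); precharges=5
Acc 9: bank0 row4 -> HIT
Acc 10: bank1 row1 -> MISS (open row1); precharges=6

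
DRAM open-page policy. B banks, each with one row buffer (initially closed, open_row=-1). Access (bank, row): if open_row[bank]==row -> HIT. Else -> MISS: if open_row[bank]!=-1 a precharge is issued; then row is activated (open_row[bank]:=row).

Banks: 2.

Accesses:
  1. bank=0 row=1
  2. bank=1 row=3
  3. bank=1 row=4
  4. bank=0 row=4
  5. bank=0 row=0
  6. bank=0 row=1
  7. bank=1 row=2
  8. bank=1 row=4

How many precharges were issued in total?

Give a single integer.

Answer: 6

Derivation:
Acc 1: bank0 row1 -> MISS (open row1); precharges=0
Acc 2: bank1 row3 -> MISS (open row3); precharges=0
Acc 3: bank1 row4 -> MISS (open row4); precharges=1
Acc 4: bank0 row4 -> MISS (open row4); precharges=2
Acc 5: bank0 row0 -> MISS (open row0); precharges=3
Acc 6: bank0 row1 -> MISS (open row1); precharges=4
Acc 7: bank1 row2 -> MISS (open row2); precharges=5
Acc 8: bank1 row4 -> MISS (open row4); precharges=6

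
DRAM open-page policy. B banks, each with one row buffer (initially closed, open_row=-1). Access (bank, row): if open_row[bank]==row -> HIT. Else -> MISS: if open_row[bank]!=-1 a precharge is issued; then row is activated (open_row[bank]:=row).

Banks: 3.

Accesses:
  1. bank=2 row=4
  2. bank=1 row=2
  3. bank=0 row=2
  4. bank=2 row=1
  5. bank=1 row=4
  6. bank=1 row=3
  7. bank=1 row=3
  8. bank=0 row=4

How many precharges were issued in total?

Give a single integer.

Acc 1: bank2 row4 -> MISS (open row4); precharges=0
Acc 2: bank1 row2 -> MISS (open row2); precharges=0
Acc 3: bank0 row2 -> MISS (open row2); precharges=0
Acc 4: bank2 row1 -> MISS (open row1); precharges=1
Acc 5: bank1 row4 -> MISS (open row4); precharges=2
Acc 6: bank1 row3 -> MISS (open row3); precharges=3
Acc 7: bank1 row3 -> HIT
Acc 8: bank0 row4 -> MISS (open row4); precharges=4

Answer: 4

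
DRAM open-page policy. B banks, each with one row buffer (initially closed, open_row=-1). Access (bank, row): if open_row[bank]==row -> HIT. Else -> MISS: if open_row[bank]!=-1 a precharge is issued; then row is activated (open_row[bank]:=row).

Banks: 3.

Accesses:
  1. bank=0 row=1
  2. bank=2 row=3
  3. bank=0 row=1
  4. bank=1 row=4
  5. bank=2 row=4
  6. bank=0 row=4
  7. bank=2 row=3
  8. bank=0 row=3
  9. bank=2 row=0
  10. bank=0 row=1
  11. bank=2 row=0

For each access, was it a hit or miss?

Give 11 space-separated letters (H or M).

Acc 1: bank0 row1 -> MISS (open row1); precharges=0
Acc 2: bank2 row3 -> MISS (open row3); precharges=0
Acc 3: bank0 row1 -> HIT
Acc 4: bank1 row4 -> MISS (open row4); precharges=0
Acc 5: bank2 row4 -> MISS (open row4); precharges=1
Acc 6: bank0 row4 -> MISS (open row4); precharges=2
Acc 7: bank2 row3 -> MISS (open row3); precharges=3
Acc 8: bank0 row3 -> MISS (open row3); precharges=4
Acc 9: bank2 row0 -> MISS (open row0); precharges=5
Acc 10: bank0 row1 -> MISS (open row1); precharges=6
Acc 11: bank2 row0 -> HIT

Answer: M M H M M M M M M M H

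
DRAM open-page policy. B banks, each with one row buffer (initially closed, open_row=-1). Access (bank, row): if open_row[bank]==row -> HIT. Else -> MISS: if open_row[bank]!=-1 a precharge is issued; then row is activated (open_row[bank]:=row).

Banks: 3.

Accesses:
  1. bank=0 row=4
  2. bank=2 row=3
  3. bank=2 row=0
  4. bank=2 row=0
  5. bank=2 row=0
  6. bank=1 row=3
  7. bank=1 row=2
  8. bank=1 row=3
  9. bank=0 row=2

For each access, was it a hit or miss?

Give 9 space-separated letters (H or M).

Answer: M M M H H M M M M

Derivation:
Acc 1: bank0 row4 -> MISS (open row4); precharges=0
Acc 2: bank2 row3 -> MISS (open row3); precharges=0
Acc 3: bank2 row0 -> MISS (open row0); precharges=1
Acc 4: bank2 row0 -> HIT
Acc 5: bank2 row0 -> HIT
Acc 6: bank1 row3 -> MISS (open row3); precharges=1
Acc 7: bank1 row2 -> MISS (open row2); precharges=2
Acc 8: bank1 row3 -> MISS (open row3); precharges=3
Acc 9: bank0 row2 -> MISS (open row2); precharges=4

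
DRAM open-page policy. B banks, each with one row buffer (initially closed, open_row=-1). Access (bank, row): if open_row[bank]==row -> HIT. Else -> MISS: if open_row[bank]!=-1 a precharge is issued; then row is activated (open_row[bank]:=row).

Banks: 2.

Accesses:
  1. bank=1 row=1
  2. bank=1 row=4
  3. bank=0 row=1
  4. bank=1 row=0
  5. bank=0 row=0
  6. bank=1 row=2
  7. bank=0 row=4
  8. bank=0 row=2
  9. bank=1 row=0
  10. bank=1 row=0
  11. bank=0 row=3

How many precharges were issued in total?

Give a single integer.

Acc 1: bank1 row1 -> MISS (open row1); precharges=0
Acc 2: bank1 row4 -> MISS (open row4); precharges=1
Acc 3: bank0 row1 -> MISS (open row1); precharges=1
Acc 4: bank1 row0 -> MISS (open row0); precharges=2
Acc 5: bank0 row0 -> MISS (open row0); precharges=3
Acc 6: bank1 row2 -> MISS (open row2); precharges=4
Acc 7: bank0 row4 -> MISS (open row4); precharges=5
Acc 8: bank0 row2 -> MISS (open row2); precharges=6
Acc 9: bank1 row0 -> MISS (open row0); precharges=7
Acc 10: bank1 row0 -> HIT
Acc 11: bank0 row3 -> MISS (open row3); precharges=8

Answer: 8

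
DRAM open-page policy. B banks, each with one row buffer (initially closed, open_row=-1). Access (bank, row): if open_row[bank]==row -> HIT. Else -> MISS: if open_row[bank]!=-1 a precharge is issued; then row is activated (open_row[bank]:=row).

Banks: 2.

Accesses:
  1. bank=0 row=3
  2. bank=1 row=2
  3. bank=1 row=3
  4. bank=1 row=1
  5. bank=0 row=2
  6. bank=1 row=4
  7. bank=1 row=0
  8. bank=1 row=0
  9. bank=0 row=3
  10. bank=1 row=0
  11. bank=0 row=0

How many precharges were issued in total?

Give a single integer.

Answer: 7

Derivation:
Acc 1: bank0 row3 -> MISS (open row3); precharges=0
Acc 2: bank1 row2 -> MISS (open row2); precharges=0
Acc 3: bank1 row3 -> MISS (open row3); precharges=1
Acc 4: bank1 row1 -> MISS (open row1); precharges=2
Acc 5: bank0 row2 -> MISS (open row2); precharges=3
Acc 6: bank1 row4 -> MISS (open row4); precharges=4
Acc 7: bank1 row0 -> MISS (open row0); precharges=5
Acc 8: bank1 row0 -> HIT
Acc 9: bank0 row3 -> MISS (open row3); precharges=6
Acc 10: bank1 row0 -> HIT
Acc 11: bank0 row0 -> MISS (open row0); precharges=7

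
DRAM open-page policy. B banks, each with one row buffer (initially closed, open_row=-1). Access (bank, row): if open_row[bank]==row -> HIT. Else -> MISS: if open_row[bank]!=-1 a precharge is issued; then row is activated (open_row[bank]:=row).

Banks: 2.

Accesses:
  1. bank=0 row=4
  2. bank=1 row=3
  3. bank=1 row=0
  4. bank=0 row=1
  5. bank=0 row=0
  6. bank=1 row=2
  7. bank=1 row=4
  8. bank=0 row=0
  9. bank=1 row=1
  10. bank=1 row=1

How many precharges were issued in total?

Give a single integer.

Acc 1: bank0 row4 -> MISS (open row4); precharges=0
Acc 2: bank1 row3 -> MISS (open row3); precharges=0
Acc 3: bank1 row0 -> MISS (open row0); precharges=1
Acc 4: bank0 row1 -> MISS (open row1); precharges=2
Acc 5: bank0 row0 -> MISS (open row0); precharges=3
Acc 6: bank1 row2 -> MISS (open row2); precharges=4
Acc 7: bank1 row4 -> MISS (open row4); precharges=5
Acc 8: bank0 row0 -> HIT
Acc 9: bank1 row1 -> MISS (open row1); precharges=6
Acc 10: bank1 row1 -> HIT

Answer: 6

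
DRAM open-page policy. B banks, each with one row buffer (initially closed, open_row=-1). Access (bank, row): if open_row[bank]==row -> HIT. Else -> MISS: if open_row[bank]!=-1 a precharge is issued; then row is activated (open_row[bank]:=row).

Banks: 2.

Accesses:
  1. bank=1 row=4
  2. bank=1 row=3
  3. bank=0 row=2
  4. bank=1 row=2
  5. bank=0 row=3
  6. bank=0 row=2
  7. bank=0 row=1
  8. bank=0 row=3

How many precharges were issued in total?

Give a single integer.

Answer: 6

Derivation:
Acc 1: bank1 row4 -> MISS (open row4); precharges=0
Acc 2: bank1 row3 -> MISS (open row3); precharges=1
Acc 3: bank0 row2 -> MISS (open row2); precharges=1
Acc 4: bank1 row2 -> MISS (open row2); precharges=2
Acc 5: bank0 row3 -> MISS (open row3); precharges=3
Acc 6: bank0 row2 -> MISS (open row2); precharges=4
Acc 7: bank0 row1 -> MISS (open row1); precharges=5
Acc 8: bank0 row3 -> MISS (open row3); precharges=6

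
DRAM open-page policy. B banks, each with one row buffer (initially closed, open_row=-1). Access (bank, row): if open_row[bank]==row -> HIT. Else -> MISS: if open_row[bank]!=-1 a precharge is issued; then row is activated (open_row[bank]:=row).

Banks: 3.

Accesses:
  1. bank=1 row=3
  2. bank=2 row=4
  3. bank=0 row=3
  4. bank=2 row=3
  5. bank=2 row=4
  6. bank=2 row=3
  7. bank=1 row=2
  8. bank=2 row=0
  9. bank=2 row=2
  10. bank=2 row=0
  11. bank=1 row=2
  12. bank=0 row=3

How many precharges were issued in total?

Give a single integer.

Answer: 7

Derivation:
Acc 1: bank1 row3 -> MISS (open row3); precharges=0
Acc 2: bank2 row4 -> MISS (open row4); precharges=0
Acc 3: bank0 row3 -> MISS (open row3); precharges=0
Acc 4: bank2 row3 -> MISS (open row3); precharges=1
Acc 5: bank2 row4 -> MISS (open row4); precharges=2
Acc 6: bank2 row3 -> MISS (open row3); precharges=3
Acc 7: bank1 row2 -> MISS (open row2); precharges=4
Acc 8: bank2 row0 -> MISS (open row0); precharges=5
Acc 9: bank2 row2 -> MISS (open row2); precharges=6
Acc 10: bank2 row0 -> MISS (open row0); precharges=7
Acc 11: bank1 row2 -> HIT
Acc 12: bank0 row3 -> HIT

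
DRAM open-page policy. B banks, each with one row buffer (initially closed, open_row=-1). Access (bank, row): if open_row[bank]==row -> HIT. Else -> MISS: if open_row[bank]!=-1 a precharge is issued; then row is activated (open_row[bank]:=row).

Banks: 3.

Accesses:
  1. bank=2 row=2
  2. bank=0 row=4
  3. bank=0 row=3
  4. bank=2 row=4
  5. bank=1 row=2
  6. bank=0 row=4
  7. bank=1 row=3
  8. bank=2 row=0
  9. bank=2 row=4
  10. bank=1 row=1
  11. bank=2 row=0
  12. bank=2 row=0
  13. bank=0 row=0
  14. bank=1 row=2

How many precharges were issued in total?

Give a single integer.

Answer: 10

Derivation:
Acc 1: bank2 row2 -> MISS (open row2); precharges=0
Acc 2: bank0 row4 -> MISS (open row4); precharges=0
Acc 3: bank0 row3 -> MISS (open row3); precharges=1
Acc 4: bank2 row4 -> MISS (open row4); precharges=2
Acc 5: bank1 row2 -> MISS (open row2); precharges=2
Acc 6: bank0 row4 -> MISS (open row4); precharges=3
Acc 7: bank1 row3 -> MISS (open row3); precharges=4
Acc 8: bank2 row0 -> MISS (open row0); precharges=5
Acc 9: bank2 row4 -> MISS (open row4); precharges=6
Acc 10: bank1 row1 -> MISS (open row1); precharges=7
Acc 11: bank2 row0 -> MISS (open row0); precharges=8
Acc 12: bank2 row0 -> HIT
Acc 13: bank0 row0 -> MISS (open row0); precharges=9
Acc 14: bank1 row2 -> MISS (open row2); precharges=10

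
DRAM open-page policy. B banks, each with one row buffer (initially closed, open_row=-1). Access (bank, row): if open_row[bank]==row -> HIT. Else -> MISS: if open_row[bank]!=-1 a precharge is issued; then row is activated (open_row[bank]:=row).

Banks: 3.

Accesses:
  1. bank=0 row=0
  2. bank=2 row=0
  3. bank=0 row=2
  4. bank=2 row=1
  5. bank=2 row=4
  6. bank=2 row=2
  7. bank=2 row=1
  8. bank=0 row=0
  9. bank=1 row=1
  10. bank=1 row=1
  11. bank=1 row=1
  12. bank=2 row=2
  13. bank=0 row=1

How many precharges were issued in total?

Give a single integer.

Acc 1: bank0 row0 -> MISS (open row0); precharges=0
Acc 2: bank2 row0 -> MISS (open row0); precharges=0
Acc 3: bank0 row2 -> MISS (open row2); precharges=1
Acc 4: bank2 row1 -> MISS (open row1); precharges=2
Acc 5: bank2 row4 -> MISS (open row4); precharges=3
Acc 6: bank2 row2 -> MISS (open row2); precharges=4
Acc 7: bank2 row1 -> MISS (open row1); precharges=5
Acc 8: bank0 row0 -> MISS (open row0); precharges=6
Acc 9: bank1 row1 -> MISS (open row1); precharges=6
Acc 10: bank1 row1 -> HIT
Acc 11: bank1 row1 -> HIT
Acc 12: bank2 row2 -> MISS (open row2); precharges=7
Acc 13: bank0 row1 -> MISS (open row1); precharges=8

Answer: 8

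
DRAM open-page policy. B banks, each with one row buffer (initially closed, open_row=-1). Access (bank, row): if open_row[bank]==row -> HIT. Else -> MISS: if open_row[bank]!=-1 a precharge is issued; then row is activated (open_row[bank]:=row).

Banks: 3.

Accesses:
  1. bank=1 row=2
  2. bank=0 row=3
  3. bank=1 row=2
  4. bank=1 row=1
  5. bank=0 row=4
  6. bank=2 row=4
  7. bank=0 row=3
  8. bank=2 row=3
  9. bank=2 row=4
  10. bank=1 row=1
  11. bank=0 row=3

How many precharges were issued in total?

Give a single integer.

Answer: 5

Derivation:
Acc 1: bank1 row2 -> MISS (open row2); precharges=0
Acc 2: bank0 row3 -> MISS (open row3); precharges=0
Acc 3: bank1 row2 -> HIT
Acc 4: bank1 row1 -> MISS (open row1); precharges=1
Acc 5: bank0 row4 -> MISS (open row4); precharges=2
Acc 6: bank2 row4 -> MISS (open row4); precharges=2
Acc 7: bank0 row3 -> MISS (open row3); precharges=3
Acc 8: bank2 row3 -> MISS (open row3); precharges=4
Acc 9: bank2 row4 -> MISS (open row4); precharges=5
Acc 10: bank1 row1 -> HIT
Acc 11: bank0 row3 -> HIT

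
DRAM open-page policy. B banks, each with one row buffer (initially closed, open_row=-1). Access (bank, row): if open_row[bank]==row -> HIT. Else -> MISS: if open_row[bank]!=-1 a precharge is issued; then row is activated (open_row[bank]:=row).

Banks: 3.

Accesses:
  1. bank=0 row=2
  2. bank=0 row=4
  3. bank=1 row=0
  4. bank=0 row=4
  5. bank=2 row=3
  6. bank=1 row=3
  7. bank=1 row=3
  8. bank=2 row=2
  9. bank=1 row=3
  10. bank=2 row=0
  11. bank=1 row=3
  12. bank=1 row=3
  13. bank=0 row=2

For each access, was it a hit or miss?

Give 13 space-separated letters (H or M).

Acc 1: bank0 row2 -> MISS (open row2); precharges=0
Acc 2: bank0 row4 -> MISS (open row4); precharges=1
Acc 3: bank1 row0 -> MISS (open row0); precharges=1
Acc 4: bank0 row4 -> HIT
Acc 5: bank2 row3 -> MISS (open row3); precharges=1
Acc 6: bank1 row3 -> MISS (open row3); precharges=2
Acc 7: bank1 row3 -> HIT
Acc 8: bank2 row2 -> MISS (open row2); precharges=3
Acc 9: bank1 row3 -> HIT
Acc 10: bank2 row0 -> MISS (open row0); precharges=4
Acc 11: bank1 row3 -> HIT
Acc 12: bank1 row3 -> HIT
Acc 13: bank0 row2 -> MISS (open row2); precharges=5

Answer: M M M H M M H M H M H H M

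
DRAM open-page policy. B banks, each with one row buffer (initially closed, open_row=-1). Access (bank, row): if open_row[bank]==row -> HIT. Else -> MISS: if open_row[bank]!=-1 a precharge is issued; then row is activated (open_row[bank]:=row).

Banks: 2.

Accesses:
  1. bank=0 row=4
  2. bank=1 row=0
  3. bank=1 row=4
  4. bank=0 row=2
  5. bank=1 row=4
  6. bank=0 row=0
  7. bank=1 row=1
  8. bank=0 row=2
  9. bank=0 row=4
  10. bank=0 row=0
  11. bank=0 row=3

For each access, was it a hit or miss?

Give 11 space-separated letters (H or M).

Acc 1: bank0 row4 -> MISS (open row4); precharges=0
Acc 2: bank1 row0 -> MISS (open row0); precharges=0
Acc 3: bank1 row4 -> MISS (open row4); precharges=1
Acc 4: bank0 row2 -> MISS (open row2); precharges=2
Acc 5: bank1 row4 -> HIT
Acc 6: bank0 row0 -> MISS (open row0); precharges=3
Acc 7: bank1 row1 -> MISS (open row1); precharges=4
Acc 8: bank0 row2 -> MISS (open row2); precharges=5
Acc 9: bank0 row4 -> MISS (open row4); precharges=6
Acc 10: bank0 row0 -> MISS (open row0); precharges=7
Acc 11: bank0 row3 -> MISS (open row3); precharges=8

Answer: M M M M H M M M M M M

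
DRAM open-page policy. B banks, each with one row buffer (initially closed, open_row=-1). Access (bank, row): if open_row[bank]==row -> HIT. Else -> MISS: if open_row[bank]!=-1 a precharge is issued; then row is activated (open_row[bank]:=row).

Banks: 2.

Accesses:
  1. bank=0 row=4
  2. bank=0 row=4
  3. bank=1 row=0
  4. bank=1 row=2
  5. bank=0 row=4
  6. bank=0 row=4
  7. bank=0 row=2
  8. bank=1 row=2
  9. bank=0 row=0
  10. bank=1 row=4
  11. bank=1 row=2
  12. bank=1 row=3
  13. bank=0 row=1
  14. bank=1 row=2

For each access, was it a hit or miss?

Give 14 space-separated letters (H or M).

Acc 1: bank0 row4 -> MISS (open row4); precharges=0
Acc 2: bank0 row4 -> HIT
Acc 3: bank1 row0 -> MISS (open row0); precharges=0
Acc 4: bank1 row2 -> MISS (open row2); precharges=1
Acc 5: bank0 row4 -> HIT
Acc 6: bank0 row4 -> HIT
Acc 7: bank0 row2 -> MISS (open row2); precharges=2
Acc 8: bank1 row2 -> HIT
Acc 9: bank0 row0 -> MISS (open row0); precharges=3
Acc 10: bank1 row4 -> MISS (open row4); precharges=4
Acc 11: bank1 row2 -> MISS (open row2); precharges=5
Acc 12: bank1 row3 -> MISS (open row3); precharges=6
Acc 13: bank0 row1 -> MISS (open row1); precharges=7
Acc 14: bank1 row2 -> MISS (open row2); precharges=8

Answer: M H M M H H M H M M M M M M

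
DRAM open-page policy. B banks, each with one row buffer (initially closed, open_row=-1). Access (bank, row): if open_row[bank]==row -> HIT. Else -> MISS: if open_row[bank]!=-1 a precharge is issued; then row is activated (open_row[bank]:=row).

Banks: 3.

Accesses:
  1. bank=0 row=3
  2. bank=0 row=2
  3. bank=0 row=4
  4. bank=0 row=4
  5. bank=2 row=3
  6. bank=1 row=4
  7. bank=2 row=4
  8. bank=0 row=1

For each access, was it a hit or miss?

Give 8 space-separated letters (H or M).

Answer: M M M H M M M M

Derivation:
Acc 1: bank0 row3 -> MISS (open row3); precharges=0
Acc 2: bank0 row2 -> MISS (open row2); precharges=1
Acc 3: bank0 row4 -> MISS (open row4); precharges=2
Acc 4: bank0 row4 -> HIT
Acc 5: bank2 row3 -> MISS (open row3); precharges=2
Acc 6: bank1 row4 -> MISS (open row4); precharges=2
Acc 7: bank2 row4 -> MISS (open row4); precharges=3
Acc 8: bank0 row1 -> MISS (open row1); precharges=4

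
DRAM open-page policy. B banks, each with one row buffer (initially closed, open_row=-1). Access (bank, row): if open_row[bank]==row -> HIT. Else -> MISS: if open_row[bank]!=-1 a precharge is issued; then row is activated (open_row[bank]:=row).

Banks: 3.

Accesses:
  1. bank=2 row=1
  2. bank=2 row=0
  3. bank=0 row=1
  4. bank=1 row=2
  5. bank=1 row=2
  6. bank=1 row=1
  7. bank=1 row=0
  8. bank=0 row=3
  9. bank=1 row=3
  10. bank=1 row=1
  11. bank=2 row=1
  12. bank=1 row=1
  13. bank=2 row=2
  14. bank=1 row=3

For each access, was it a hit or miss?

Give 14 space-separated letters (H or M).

Acc 1: bank2 row1 -> MISS (open row1); precharges=0
Acc 2: bank2 row0 -> MISS (open row0); precharges=1
Acc 3: bank0 row1 -> MISS (open row1); precharges=1
Acc 4: bank1 row2 -> MISS (open row2); precharges=1
Acc 5: bank1 row2 -> HIT
Acc 6: bank1 row1 -> MISS (open row1); precharges=2
Acc 7: bank1 row0 -> MISS (open row0); precharges=3
Acc 8: bank0 row3 -> MISS (open row3); precharges=4
Acc 9: bank1 row3 -> MISS (open row3); precharges=5
Acc 10: bank1 row1 -> MISS (open row1); precharges=6
Acc 11: bank2 row1 -> MISS (open row1); precharges=7
Acc 12: bank1 row1 -> HIT
Acc 13: bank2 row2 -> MISS (open row2); precharges=8
Acc 14: bank1 row3 -> MISS (open row3); precharges=9

Answer: M M M M H M M M M M M H M M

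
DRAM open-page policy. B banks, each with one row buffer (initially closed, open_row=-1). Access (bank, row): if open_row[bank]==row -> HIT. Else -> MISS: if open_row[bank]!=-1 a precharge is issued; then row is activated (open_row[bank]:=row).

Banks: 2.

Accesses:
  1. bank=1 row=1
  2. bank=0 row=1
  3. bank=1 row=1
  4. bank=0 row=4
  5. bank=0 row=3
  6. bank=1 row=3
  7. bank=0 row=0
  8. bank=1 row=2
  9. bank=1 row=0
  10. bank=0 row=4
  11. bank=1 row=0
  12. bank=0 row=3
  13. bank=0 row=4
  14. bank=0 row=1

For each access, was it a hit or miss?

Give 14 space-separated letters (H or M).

Acc 1: bank1 row1 -> MISS (open row1); precharges=0
Acc 2: bank0 row1 -> MISS (open row1); precharges=0
Acc 3: bank1 row1 -> HIT
Acc 4: bank0 row4 -> MISS (open row4); precharges=1
Acc 5: bank0 row3 -> MISS (open row3); precharges=2
Acc 6: bank1 row3 -> MISS (open row3); precharges=3
Acc 7: bank0 row0 -> MISS (open row0); precharges=4
Acc 8: bank1 row2 -> MISS (open row2); precharges=5
Acc 9: bank1 row0 -> MISS (open row0); precharges=6
Acc 10: bank0 row4 -> MISS (open row4); precharges=7
Acc 11: bank1 row0 -> HIT
Acc 12: bank0 row3 -> MISS (open row3); precharges=8
Acc 13: bank0 row4 -> MISS (open row4); precharges=9
Acc 14: bank0 row1 -> MISS (open row1); precharges=10

Answer: M M H M M M M M M M H M M M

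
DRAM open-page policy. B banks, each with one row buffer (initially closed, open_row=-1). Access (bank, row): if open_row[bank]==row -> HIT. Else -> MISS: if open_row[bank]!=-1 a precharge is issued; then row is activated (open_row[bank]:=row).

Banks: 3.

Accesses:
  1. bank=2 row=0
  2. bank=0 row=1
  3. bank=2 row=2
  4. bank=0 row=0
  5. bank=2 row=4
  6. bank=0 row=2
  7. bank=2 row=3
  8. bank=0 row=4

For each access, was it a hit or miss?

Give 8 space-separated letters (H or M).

Acc 1: bank2 row0 -> MISS (open row0); precharges=0
Acc 2: bank0 row1 -> MISS (open row1); precharges=0
Acc 3: bank2 row2 -> MISS (open row2); precharges=1
Acc 4: bank0 row0 -> MISS (open row0); precharges=2
Acc 5: bank2 row4 -> MISS (open row4); precharges=3
Acc 6: bank0 row2 -> MISS (open row2); precharges=4
Acc 7: bank2 row3 -> MISS (open row3); precharges=5
Acc 8: bank0 row4 -> MISS (open row4); precharges=6

Answer: M M M M M M M M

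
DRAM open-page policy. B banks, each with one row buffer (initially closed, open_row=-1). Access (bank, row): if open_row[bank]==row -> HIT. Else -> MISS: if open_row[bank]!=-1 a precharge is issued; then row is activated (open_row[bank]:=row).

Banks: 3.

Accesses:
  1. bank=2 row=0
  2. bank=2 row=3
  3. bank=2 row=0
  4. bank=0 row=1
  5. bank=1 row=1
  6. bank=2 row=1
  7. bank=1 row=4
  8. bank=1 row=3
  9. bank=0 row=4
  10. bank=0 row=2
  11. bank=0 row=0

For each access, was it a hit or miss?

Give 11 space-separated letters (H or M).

Acc 1: bank2 row0 -> MISS (open row0); precharges=0
Acc 2: bank2 row3 -> MISS (open row3); precharges=1
Acc 3: bank2 row0 -> MISS (open row0); precharges=2
Acc 4: bank0 row1 -> MISS (open row1); precharges=2
Acc 5: bank1 row1 -> MISS (open row1); precharges=2
Acc 6: bank2 row1 -> MISS (open row1); precharges=3
Acc 7: bank1 row4 -> MISS (open row4); precharges=4
Acc 8: bank1 row3 -> MISS (open row3); precharges=5
Acc 9: bank0 row4 -> MISS (open row4); precharges=6
Acc 10: bank0 row2 -> MISS (open row2); precharges=7
Acc 11: bank0 row0 -> MISS (open row0); precharges=8

Answer: M M M M M M M M M M M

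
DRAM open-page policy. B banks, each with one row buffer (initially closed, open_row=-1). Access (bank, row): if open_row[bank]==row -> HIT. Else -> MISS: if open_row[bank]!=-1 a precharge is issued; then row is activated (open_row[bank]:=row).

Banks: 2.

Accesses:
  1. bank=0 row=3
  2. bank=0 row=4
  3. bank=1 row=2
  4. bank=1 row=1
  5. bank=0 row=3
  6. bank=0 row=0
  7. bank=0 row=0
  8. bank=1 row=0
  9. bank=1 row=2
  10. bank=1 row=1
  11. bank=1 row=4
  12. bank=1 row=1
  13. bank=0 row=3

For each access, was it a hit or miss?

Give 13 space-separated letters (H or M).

Answer: M M M M M M H M M M M M M

Derivation:
Acc 1: bank0 row3 -> MISS (open row3); precharges=0
Acc 2: bank0 row4 -> MISS (open row4); precharges=1
Acc 3: bank1 row2 -> MISS (open row2); precharges=1
Acc 4: bank1 row1 -> MISS (open row1); precharges=2
Acc 5: bank0 row3 -> MISS (open row3); precharges=3
Acc 6: bank0 row0 -> MISS (open row0); precharges=4
Acc 7: bank0 row0 -> HIT
Acc 8: bank1 row0 -> MISS (open row0); precharges=5
Acc 9: bank1 row2 -> MISS (open row2); precharges=6
Acc 10: bank1 row1 -> MISS (open row1); precharges=7
Acc 11: bank1 row4 -> MISS (open row4); precharges=8
Acc 12: bank1 row1 -> MISS (open row1); precharges=9
Acc 13: bank0 row3 -> MISS (open row3); precharges=10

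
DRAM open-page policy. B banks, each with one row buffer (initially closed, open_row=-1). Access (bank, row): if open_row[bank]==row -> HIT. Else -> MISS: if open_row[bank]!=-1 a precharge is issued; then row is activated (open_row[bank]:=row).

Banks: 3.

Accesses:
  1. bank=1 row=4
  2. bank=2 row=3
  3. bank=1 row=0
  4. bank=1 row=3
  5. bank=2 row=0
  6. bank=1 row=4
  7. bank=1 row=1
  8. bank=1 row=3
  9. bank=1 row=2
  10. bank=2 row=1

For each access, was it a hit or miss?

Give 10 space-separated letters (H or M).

Answer: M M M M M M M M M M

Derivation:
Acc 1: bank1 row4 -> MISS (open row4); precharges=0
Acc 2: bank2 row3 -> MISS (open row3); precharges=0
Acc 3: bank1 row0 -> MISS (open row0); precharges=1
Acc 4: bank1 row3 -> MISS (open row3); precharges=2
Acc 5: bank2 row0 -> MISS (open row0); precharges=3
Acc 6: bank1 row4 -> MISS (open row4); precharges=4
Acc 7: bank1 row1 -> MISS (open row1); precharges=5
Acc 8: bank1 row3 -> MISS (open row3); precharges=6
Acc 9: bank1 row2 -> MISS (open row2); precharges=7
Acc 10: bank2 row1 -> MISS (open row1); precharges=8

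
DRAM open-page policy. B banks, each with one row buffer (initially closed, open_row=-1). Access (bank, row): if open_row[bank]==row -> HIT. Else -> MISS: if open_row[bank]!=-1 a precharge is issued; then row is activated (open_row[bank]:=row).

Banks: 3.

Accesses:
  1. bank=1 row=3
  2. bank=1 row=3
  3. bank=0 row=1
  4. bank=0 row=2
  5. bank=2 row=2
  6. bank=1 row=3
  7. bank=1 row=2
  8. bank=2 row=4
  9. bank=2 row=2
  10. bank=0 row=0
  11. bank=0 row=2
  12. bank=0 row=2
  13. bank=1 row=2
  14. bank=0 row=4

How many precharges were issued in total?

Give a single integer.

Answer: 7

Derivation:
Acc 1: bank1 row3 -> MISS (open row3); precharges=0
Acc 2: bank1 row3 -> HIT
Acc 3: bank0 row1 -> MISS (open row1); precharges=0
Acc 4: bank0 row2 -> MISS (open row2); precharges=1
Acc 5: bank2 row2 -> MISS (open row2); precharges=1
Acc 6: bank1 row3 -> HIT
Acc 7: bank1 row2 -> MISS (open row2); precharges=2
Acc 8: bank2 row4 -> MISS (open row4); precharges=3
Acc 9: bank2 row2 -> MISS (open row2); precharges=4
Acc 10: bank0 row0 -> MISS (open row0); precharges=5
Acc 11: bank0 row2 -> MISS (open row2); precharges=6
Acc 12: bank0 row2 -> HIT
Acc 13: bank1 row2 -> HIT
Acc 14: bank0 row4 -> MISS (open row4); precharges=7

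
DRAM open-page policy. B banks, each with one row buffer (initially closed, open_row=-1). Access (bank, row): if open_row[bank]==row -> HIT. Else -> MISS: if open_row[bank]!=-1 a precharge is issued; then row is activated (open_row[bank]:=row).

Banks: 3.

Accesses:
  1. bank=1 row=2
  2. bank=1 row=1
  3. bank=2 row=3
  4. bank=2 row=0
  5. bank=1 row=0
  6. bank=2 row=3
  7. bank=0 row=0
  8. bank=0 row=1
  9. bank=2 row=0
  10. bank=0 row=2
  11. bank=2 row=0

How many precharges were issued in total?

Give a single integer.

Answer: 7

Derivation:
Acc 1: bank1 row2 -> MISS (open row2); precharges=0
Acc 2: bank1 row1 -> MISS (open row1); precharges=1
Acc 3: bank2 row3 -> MISS (open row3); precharges=1
Acc 4: bank2 row0 -> MISS (open row0); precharges=2
Acc 5: bank1 row0 -> MISS (open row0); precharges=3
Acc 6: bank2 row3 -> MISS (open row3); precharges=4
Acc 7: bank0 row0 -> MISS (open row0); precharges=4
Acc 8: bank0 row1 -> MISS (open row1); precharges=5
Acc 9: bank2 row0 -> MISS (open row0); precharges=6
Acc 10: bank0 row2 -> MISS (open row2); precharges=7
Acc 11: bank2 row0 -> HIT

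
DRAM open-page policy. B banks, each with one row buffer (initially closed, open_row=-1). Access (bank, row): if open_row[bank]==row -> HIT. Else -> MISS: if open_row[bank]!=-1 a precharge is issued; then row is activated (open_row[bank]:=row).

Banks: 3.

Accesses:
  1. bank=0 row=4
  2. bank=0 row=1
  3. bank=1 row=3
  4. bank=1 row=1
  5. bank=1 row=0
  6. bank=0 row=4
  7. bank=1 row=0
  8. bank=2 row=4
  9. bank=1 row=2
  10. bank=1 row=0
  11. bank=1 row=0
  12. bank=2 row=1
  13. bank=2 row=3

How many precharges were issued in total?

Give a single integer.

Answer: 8

Derivation:
Acc 1: bank0 row4 -> MISS (open row4); precharges=0
Acc 2: bank0 row1 -> MISS (open row1); precharges=1
Acc 3: bank1 row3 -> MISS (open row3); precharges=1
Acc 4: bank1 row1 -> MISS (open row1); precharges=2
Acc 5: bank1 row0 -> MISS (open row0); precharges=3
Acc 6: bank0 row4 -> MISS (open row4); precharges=4
Acc 7: bank1 row0 -> HIT
Acc 8: bank2 row4 -> MISS (open row4); precharges=4
Acc 9: bank1 row2 -> MISS (open row2); precharges=5
Acc 10: bank1 row0 -> MISS (open row0); precharges=6
Acc 11: bank1 row0 -> HIT
Acc 12: bank2 row1 -> MISS (open row1); precharges=7
Acc 13: bank2 row3 -> MISS (open row3); precharges=8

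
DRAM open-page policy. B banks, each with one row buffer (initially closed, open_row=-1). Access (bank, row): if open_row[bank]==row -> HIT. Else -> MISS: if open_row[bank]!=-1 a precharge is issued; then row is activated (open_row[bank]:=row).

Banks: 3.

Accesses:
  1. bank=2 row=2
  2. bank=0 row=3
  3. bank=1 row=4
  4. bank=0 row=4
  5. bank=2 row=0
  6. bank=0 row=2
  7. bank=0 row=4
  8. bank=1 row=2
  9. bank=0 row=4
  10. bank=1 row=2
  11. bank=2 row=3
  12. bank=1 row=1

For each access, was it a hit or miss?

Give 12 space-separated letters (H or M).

Answer: M M M M M M M M H H M M

Derivation:
Acc 1: bank2 row2 -> MISS (open row2); precharges=0
Acc 2: bank0 row3 -> MISS (open row3); precharges=0
Acc 3: bank1 row4 -> MISS (open row4); precharges=0
Acc 4: bank0 row4 -> MISS (open row4); precharges=1
Acc 5: bank2 row0 -> MISS (open row0); precharges=2
Acc 6: bank0 row2 -> MISS (open row2); precharges=3
Acc 7: bank0 row4 -> MISS (open row4); precharges=4
Acc 8: bank1 row2 -> MISS (open row2); precharges=5
Acc 9: bank0 row4 -> HIT
Acc 10: bank1 row2 -> HIT
Acc 11: bank2 row3 -> MISS (open row3); precharges=6
Acc 12: bank1 row1 -> MISS (open row1); precharges=7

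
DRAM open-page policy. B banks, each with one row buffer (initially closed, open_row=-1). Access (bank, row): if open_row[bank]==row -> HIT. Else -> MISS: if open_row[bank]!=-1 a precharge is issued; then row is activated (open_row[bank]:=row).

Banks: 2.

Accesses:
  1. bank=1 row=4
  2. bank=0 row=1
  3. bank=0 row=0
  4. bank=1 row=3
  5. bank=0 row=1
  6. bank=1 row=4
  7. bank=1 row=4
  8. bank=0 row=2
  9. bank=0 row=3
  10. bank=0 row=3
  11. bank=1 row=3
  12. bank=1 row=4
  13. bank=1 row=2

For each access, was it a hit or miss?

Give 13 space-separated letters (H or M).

Answer: M M M M M M H M M H M M M

Derivation:
Acc 1: bank1 row4 -> MISS (open row4); precharges=0
Acc 2: bank0 row1 -> MISS (open row1); precharges=0
Acc 3: bank0 row0 -> MISS (open row0); precharges=1
Acc 4: bank1 row3 -> MISS (open row3); precharges=2
Acc 5: bank0 row1 -> MISS (open row1); precharges=3
Acc 6: bank1 row4 -> MISS (open row4); precharges=4
Acc 7: bank1 row4 -> HIT
Acc 8: bank0 row2 -> MISS (open row2); precharges=5
Acc 9: bank0 row3 -> MISS (open row3); precharges=6
Acc 10: bank0 row3 -> HIT
Acc 11: bank1 row3 -> MISS (open row3); precharges=7
Acc 12: bank1 row4 -> MISS (open row4); precharges=8
Acc 13: bank1 row2 -> MISS (open row2); precharges=9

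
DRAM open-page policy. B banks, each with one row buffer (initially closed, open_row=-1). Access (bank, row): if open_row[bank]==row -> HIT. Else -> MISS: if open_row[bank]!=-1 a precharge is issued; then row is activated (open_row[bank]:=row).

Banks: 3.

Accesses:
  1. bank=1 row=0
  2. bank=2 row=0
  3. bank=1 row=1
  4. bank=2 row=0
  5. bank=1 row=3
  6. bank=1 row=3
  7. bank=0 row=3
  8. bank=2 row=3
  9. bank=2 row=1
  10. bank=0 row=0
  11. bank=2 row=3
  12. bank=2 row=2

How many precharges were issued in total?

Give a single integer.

Answer: 7

Derivation:
Acc 1: bank1 row0 -> MISS (open row0); precharges=0
Acc 2: bank2 row0 -> MISS (open row0); precharges=0
Acc 3: bank1 row1 -> MISS (open row1); precharges=1
Acc 4: bank2 row0 -> HIT
Acc 5: bank1 row3 -> MISS (open row3); precharges=2
Acc 6: bank1 row3 -> HIT
Acc 7: bank0 row3 -> MISS (open row3); precharges=2
Acc 8: bank2 row3 -> MISS (open row3); precharges=3
Acc 9: bank2 row1 -> MISS (open row1); precharges=4
Acc 10: bank0 row0 -> MISS (open row0); precharges=5
Acc 11: bank2 row3 -> MISS (open row3); precharges=6
Acc 12: bank2 row2 -> MISS (open row2); precharges=7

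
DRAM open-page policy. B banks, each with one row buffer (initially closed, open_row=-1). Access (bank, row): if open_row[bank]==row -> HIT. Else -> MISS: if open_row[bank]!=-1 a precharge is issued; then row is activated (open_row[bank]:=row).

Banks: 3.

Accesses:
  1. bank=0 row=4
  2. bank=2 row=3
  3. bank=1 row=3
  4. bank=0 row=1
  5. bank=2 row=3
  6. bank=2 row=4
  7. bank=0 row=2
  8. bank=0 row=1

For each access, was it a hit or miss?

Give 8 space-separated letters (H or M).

Acc 1: bank0 row4 -> MISS (open row4); precharges=0
Acc 2: bank2 row3 -> MISS (open row3); precharges=0
Acc 3: bank1 row3 -> MISS (open row3); precharges=0
Acc 4: bank0 row1 -> MISS (open row1); precharges=1
Acc 5: bank2 row3 -> HIT
Acc 6: bank2 row4 -> MISS (open row4); precharges=2
Acc 7: bank0 row2 -> MISS (open row2); precharges=3
Acc 8: bank0 row1 -> MISS (open row1); precharges=4

Answer: M M M M H M M M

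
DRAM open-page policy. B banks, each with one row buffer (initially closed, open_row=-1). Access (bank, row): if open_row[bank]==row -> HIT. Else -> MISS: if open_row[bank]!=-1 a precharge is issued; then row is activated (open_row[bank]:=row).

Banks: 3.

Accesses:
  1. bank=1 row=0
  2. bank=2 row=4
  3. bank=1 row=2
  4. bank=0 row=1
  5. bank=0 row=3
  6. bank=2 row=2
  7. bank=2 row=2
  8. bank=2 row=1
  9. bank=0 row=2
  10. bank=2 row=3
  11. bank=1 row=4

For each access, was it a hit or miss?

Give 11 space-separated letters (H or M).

Answer: M M M M M M H M M M M

Derivation:
Acc 1: bank1 row0 -> MISS (open row0); precharges=0
Acc 2: bank2 row4 -> MISS (open row4); precharges=0
Acc 3: bank1 row2 -> MISS (open row2); precharges=1
Acc 4: bank0 row1 -> MISS (open row1); precharges=1
Acc 5: bank0 row3 -> MISS (open row3); precharges=2
Acc 6: bank2 row2 -> MISS (open row2); precharges=3
Acc 7: bank2 row2 -> HIT
Acc 8: bank2 row1 -> MISS (open row1); precharges=4
Acc 9: bank0 row2 -> MISS (open row2); precharges=5
Acc 10: bank2 row3 -> MISS (open row3); precharges=6
Acc 11: bank1 row4 -> MISS (open row4); precharges=7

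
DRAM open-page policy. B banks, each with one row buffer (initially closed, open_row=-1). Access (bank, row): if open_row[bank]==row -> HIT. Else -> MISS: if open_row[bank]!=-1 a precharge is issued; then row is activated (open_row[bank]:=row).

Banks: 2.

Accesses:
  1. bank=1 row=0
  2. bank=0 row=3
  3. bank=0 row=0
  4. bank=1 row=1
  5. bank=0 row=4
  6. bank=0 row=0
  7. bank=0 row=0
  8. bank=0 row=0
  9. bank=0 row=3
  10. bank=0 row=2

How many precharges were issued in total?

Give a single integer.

Acc 1: bank1 row0 -> MISS (open row0); precharges=0
Acc 2: bank0 row3 -> MISS (open row3); precharges=0
Acc 3: bank0 row0 -> MISS (open row0); precharges=1
Acc 4: bank1 row1 -> MISS (open row1); precharges=2
Acc 5: bank0 row4 -> MISS (open row4); precharges=3
Acc 6: bank0 row0 -> MISS (open row0); precharges=4
Acc 7: bank0 row0 -> HIT
Acc 8: bank0 row0 -> HIT
Acc 9: bank0 row3 -> MISS (open row3); precharges=5
Acc 10: bank0 row2 -> MISS (open row2); precharges=6

Answer: 6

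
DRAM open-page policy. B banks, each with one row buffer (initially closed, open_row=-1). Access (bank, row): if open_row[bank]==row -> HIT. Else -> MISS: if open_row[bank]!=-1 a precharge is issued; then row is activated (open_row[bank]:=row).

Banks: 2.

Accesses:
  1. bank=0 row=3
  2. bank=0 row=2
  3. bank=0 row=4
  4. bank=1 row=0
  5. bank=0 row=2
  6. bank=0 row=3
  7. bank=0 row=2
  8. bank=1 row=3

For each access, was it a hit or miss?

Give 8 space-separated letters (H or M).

Answer: M M M M M M M M

Derivation:
Acc 1: bank0 row3 -> MISS (open row3); precharges=0
Acc 2: bank0 row2 -> MISS (open row2); precharges=1
Acc 3: bank0 row4 -> MISS (open row4); precharges=2
Acc 4: bank1 row0 -> MISS (open row0); precharges=2
Acc 5: bank0 row2 -> MISS (open row2); precharges=3
Acc 6: bank0 row3 -> MISS (open row3); precharges=4
Acc 7: bank0 row2 -> MISS (open row2); precharges=5
Acc 8: bank1 row3 -> MISS (open row3); precharges=6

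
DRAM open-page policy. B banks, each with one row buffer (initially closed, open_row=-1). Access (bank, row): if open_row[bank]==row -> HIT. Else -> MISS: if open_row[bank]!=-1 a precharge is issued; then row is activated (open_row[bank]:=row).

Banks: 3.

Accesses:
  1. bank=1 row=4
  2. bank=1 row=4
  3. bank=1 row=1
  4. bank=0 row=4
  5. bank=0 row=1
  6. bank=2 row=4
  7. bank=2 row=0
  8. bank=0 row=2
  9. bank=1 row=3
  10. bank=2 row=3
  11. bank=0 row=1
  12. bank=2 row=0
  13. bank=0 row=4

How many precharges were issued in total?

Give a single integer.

Answer: 9

Derivation:
Acc 1: bank1 row4 -> MISS (open row4); precharges=0
Acc 2: bank1 row4 -> HIT
Acc 3: bank1 row1 -> MISS (open row1); precharges=1
Acc 4: bank0 row4 -> MISS (open row4); precharges=1
Acc 5: bank0 row1 -> MISS (open row1); precharges=2
Acc 6: bank2 row4 -> MISS (open row4); precharges=2
Acc 7: bank2 row0 -> MISS (open row0); precharges=3
Acc 8: bank0 row2 -> MISS (open row2); precharges=4
Acc 9: bank1 row3 -> MISS (open row3); precharges=5
Acc 10: bank2 row3 -> MISS (open row3); precharges=6
Acc 11: bank0 row1 -> MISS (open row1); precharges=7
Acc 12: bank2 row0 -> MISS (open row0); precharges=8
Acc 13: bank0 row4 -> MISS (open row4); precharges=9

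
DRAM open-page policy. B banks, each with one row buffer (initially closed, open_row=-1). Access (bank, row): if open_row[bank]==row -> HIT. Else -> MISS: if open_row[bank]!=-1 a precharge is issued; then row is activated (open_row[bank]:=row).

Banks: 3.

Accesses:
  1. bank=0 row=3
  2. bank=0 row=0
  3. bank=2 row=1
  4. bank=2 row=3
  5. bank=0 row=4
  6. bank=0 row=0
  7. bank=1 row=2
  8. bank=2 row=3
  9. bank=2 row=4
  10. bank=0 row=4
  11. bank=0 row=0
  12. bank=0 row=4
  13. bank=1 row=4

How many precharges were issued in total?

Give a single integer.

Answer: 9

Derivation:
Acc 1: bank0 row3 -> MISS (open row3); precharges=0
Acc 2: bank0 row0 -> MISS (open row0); precharges=1
Acc 3: bank2 row1 -> MISS (open row1); precharges=1
Acc 4: bank2 row3 -> MISS (open row3); precharges=2
Acc 5: bank0 row4 -> MISS (open row4); precharges=3
Acc 6: bank0 row0 -> MISS (open row0); precharges=4
Acc 7: bank1 row2 -> MISS (open row2); precharges=4
Acc 8: bank2 row3 -> HIT
Acc 9: bank2 row4 -> MISS (open row4); precharges=5
Acc 10: bank0 row4 -> MISS (open row4); precharges=6
Acc 11: bank0 row0 -> MISS (open row0); precharges=7
Acc 12: bank0 row4 -> MISS (open row4); precharges=8
Acc 13: bank1 row4 -> MISS (open row4); precharges=9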